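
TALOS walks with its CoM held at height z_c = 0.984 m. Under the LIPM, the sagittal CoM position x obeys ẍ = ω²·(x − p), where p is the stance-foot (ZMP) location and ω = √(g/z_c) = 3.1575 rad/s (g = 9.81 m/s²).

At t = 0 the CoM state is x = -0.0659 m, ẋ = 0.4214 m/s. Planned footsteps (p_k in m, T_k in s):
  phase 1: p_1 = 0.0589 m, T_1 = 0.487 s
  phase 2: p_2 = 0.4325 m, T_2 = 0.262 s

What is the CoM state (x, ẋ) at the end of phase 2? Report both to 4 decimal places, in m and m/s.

x = -0.0424, ẋ = -0.9072

phase 1: p=0.0589, T=0.487, ωT=1.537702, cosh=2.434380, sinh=2.219506; start (x,ẋ)=(-0.065900, 0.421400) → end (x,ẋ)=(0.051305, 0.151238)
phase 2: p=0.4325, T=0.262, ωT=0.827265, cosh=1.362149, sinh=0.924906; start (x,ẋ)=(0.051305, 0.151238) → end (x,ẋ)=(-0.042444, -0.907230)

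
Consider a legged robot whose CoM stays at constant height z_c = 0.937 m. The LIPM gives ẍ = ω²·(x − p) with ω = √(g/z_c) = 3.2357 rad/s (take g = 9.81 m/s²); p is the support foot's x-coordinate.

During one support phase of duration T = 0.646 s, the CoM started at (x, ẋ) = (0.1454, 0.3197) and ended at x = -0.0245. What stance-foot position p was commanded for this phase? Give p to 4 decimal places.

p = 0.3268

ωT = 3.2357·0.646 = 2.090262; cosh(ωT) = 4.105345, sinh(ωT) = 3.981690
x(T) = p + (x₀−p)·cosh(ωT) + (ẋ₀/ω)·sinh(ωT) ⇒ p·(1 − cosh) = x(T) − x₀·cosh − (ẋ₀/ω)·sinh
numerator   = -0.0245 − (0.1454)·4.105345 − (0.3197/3.2357)·3.981690 = -1.014824
denominator = 1 − 4.105345 = -3.105345
p = -1.014824 / -3.105345 = 0.3268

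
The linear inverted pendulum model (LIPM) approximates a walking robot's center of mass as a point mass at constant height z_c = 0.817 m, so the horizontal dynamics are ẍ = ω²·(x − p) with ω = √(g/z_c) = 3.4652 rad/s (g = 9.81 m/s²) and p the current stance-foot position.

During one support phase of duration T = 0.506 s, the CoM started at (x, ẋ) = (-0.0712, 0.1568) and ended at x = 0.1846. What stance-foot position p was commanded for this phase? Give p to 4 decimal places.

p = -0.1366

ωT = 3.4652·0.506 = 1.753391; cosh(ωT) = 2.973668, sinh(ωT) = 2.800483
x(T) = p + (x₀−p)·cosh(ωT) + (ẋ₀/ω)·sinh(ωT) ⇒ p·(1 − cosh) = x(T) − x₀·cosh − (ẋ₀/ω)·sinh
numerator   = 0.1846 − (-0.0712)·2.973668 − (0.1568/3.4652)·2.800483 = 0.269604
denominator = 1 − 2.973668 = -1.973668
p = 0.269604 / -1.973668 = -0.1366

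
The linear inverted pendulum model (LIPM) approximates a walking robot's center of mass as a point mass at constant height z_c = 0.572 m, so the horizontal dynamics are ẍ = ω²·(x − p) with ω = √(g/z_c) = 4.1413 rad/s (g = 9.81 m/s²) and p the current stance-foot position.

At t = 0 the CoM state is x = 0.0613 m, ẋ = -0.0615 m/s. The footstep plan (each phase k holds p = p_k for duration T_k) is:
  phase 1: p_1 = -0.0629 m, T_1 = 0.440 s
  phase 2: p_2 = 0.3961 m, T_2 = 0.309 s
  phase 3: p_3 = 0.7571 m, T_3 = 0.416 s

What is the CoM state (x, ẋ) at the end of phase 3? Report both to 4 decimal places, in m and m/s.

x = 1.8914, ẋ = 5.0543

phase 1: p=-0.0629, T=0.440, ωT=1.822172, cosh=3.173476, sinh=3.011802; start (x,ẋ)=(0.061300, -0.061500) → end (x,ẋ)=(0.286519, 1.353950)
phase 2: p=0.3961, T=0.309, ωT=1.279662, cosh=1.936777, sinh=1.658646; start (x,ẋ)=(0.286519, 1.353950) → end (x,ẋ)=(0.726142, 1.869595)
phase 3: p=0.7571, T=0.416, ωT=1.722781, cosh=2.889324, sinh=2.710755; start (x,ẋ)=(0.726142, 1.869595) → end (x,ẋ)=(1.891425, 5.054324)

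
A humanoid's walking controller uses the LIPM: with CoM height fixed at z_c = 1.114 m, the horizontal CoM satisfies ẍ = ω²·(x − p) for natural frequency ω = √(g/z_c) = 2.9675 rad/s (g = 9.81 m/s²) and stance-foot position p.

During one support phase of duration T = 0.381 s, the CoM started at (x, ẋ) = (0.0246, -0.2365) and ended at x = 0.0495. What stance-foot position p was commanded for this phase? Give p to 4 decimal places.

p = -0.1661

ωT = 2.9675·0.381 = 1.130617; cosh(ωT) = 1.710201, sinh(ωT) = 1.387367
x(T) = p + (x₀−p)·cosh(ωT) + (ẋ₀/ω)·sinh(ωT) ⇒ p·(1 − cosh) = x(T) − x₀·cosh − (ẋ₀/ω)·sinh
numerator   = 0.0495 − (0.0246)·1.710201 − (-0.2365/2.9675)·1.387367 = 0.117998
denominator = 1 − 1.710201 = -0.710201
p = 0.117998 / -0.710201 = -0.1661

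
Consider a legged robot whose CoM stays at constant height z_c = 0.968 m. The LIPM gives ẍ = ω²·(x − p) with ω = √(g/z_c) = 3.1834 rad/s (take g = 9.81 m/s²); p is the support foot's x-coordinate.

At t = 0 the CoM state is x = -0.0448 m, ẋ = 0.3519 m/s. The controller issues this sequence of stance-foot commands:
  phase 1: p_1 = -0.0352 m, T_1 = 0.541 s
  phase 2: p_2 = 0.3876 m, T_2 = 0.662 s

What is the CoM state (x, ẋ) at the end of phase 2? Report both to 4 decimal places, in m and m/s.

x = 0.9454, ẋ = 1.9476

phase 1: p=-0.0352, T=0.541, ωT=1.722219, cosh=2.887803, sinh=2.709134; start (x,ẋ)=(-0.044800, 0.351900) → end (x,ẋ)=(0.236551, 0.933425)
phase 2: p=0.3876, T=0.662, ωT=2.107411, cosh=4.174232, sinh=4.052680; start (x,ẋ)=(0.236551, 0.933425) → end (x,ẋ)=(0.945397, 1.947600)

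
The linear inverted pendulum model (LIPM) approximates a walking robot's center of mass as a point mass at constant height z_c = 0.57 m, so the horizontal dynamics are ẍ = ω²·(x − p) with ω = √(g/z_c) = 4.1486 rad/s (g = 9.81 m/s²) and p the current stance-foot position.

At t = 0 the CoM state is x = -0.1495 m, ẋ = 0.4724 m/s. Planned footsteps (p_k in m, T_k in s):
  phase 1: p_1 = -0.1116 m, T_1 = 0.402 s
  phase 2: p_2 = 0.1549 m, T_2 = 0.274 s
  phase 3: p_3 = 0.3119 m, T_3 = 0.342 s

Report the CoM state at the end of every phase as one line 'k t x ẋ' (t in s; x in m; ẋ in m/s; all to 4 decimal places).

1 0.4020 0.0754 0.8946
2 0.6760 0.3197 1.0766
3 1.0180 0.8338 2.4177

phase 1: p=-0.1116, T=0.402, ωT=1.667737, cosh=2.744417, sinh=2.555744; start (x,ẋ)=(-0.149500, 0.472400) → end (x,ẋ)=(0.075408, 0.894618)
phase 2: p=0.1549, T=0.274, ωT=1.136716, cosh=1.718695, sinh=1.397824; start (x,ẋ)=(0.075408, 0.894618) → end (x,ẋ)=(0.319710, 1.076603)
phase 3: p=0.3119, T=0.342, ωT=1.418821, cosh=2.187123, sinh=1.945124; start (x,ẋ)=(0.319710, 1.076603) → end (x,ẋ)=(0.833760, 2.417684)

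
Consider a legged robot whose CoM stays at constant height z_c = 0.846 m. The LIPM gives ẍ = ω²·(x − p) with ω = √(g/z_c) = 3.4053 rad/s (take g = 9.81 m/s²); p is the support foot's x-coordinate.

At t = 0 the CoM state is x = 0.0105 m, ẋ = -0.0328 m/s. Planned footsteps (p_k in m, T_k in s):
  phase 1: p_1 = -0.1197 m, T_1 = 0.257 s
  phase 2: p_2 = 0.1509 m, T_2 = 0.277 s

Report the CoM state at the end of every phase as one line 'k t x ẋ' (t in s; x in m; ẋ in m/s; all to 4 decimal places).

phase 1: p=-0.1197, T=0.257, ωT=0.875162, cosh=1.408029, sinh=0.991235; start (x,ẋ)=(0.010500, -0.032800) → end (x,ẋ)=(0.054078, 0.393301)
phase 2: p=0.1509, T=0.277, ωT=0.943268, cosh=1.478857, sinh=1.089504; start (x,ẋ)=(0.054078, 0.393301) → end (x,ẋ)=(0.133548, 0.222416)

1 0.2570 0.0541 0.3933
2 0.5340 0.1335 0.2224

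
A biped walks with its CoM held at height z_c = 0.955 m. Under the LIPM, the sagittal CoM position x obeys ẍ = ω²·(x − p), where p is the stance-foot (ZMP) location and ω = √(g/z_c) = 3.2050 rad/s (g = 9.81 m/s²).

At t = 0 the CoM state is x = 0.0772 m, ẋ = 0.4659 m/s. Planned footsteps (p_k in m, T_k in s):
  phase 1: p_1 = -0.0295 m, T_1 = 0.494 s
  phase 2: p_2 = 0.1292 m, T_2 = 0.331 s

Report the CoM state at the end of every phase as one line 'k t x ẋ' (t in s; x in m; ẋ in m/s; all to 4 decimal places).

phase 1: p=-0.0295, T=0.494, ωT=1.583270, cosh=2.538080, sinh=2.332777; start (x,ẋ)=(0.077200, 0.465900) → end (x,ẋ)=(0.580421, 1.980240)
phase 2: p=0.1292, T=0.331, ωT=1.060855, cosh=1.617500, sinh=1.271340; start (x,ẋ)=(0.580421, 1.980240) → end (x,ẋ)=(1.644560, 5.041603)

1 0.4940 0.5804 1.9802
2 0.8250 1.6446 5.0416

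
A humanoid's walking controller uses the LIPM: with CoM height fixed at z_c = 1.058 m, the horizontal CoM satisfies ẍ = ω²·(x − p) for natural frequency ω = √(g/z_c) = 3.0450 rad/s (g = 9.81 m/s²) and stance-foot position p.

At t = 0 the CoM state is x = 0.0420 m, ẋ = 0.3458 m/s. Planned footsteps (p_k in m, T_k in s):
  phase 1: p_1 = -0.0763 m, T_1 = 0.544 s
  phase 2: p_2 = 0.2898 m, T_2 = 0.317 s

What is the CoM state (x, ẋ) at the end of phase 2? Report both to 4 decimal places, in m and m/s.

x = 1.3348, ẋ = 3.6057

phase 1: p=-0.0763, T=0.544, ωT=1.656480, cosh=2.715820, sinh=2.525011; start (x,ẋ)=(0.042000, 0.345800) → end (x,ẋ)=(0.531730, 1.848699)
phase 2: p=0.2898, T=0.317, ωT=0.965265, cosh=1.503183, sinh=1.122301; start (x,ẋ)=(0.531730, 1.848699) → end (x,ẋ)=(1.334843, 3.605704)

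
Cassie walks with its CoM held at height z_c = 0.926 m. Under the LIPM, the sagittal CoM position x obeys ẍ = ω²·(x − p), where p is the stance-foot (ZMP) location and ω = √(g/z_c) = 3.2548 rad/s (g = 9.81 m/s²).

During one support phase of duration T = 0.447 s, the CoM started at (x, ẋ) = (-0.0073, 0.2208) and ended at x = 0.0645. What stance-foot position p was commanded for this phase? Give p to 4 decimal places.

p = 0.0448

ωT = 3.2548·0.447 = 1.454896; cosh(ωT) = 2.258730, sinh(ωT) = 2.025306
x(T) = p + (x₀−p)·cosh(ωT) + (ẋ₀/ω)·sinh(ωT) ⇒ p·(1 − cosh) = x(T) − x₀·cosh − (ẋ₀/ω)·sinh
numerator   = 0.0645 − (-0.0073)·2.258730 − (0.2208/3.2548)·2.025306 = -0.056405
denominator = 1 − 2.258730 = -1.258730
p = -0.056405 / -1.258730 = 0.0448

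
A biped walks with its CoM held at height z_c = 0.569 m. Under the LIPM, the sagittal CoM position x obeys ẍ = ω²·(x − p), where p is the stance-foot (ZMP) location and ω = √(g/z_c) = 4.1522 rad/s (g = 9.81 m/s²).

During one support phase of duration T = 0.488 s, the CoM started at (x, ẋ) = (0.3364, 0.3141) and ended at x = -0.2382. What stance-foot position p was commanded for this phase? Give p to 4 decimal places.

ωT = 4.1522·0.488 = 2.026274; cosh(ωT) = 3.858796, sinh(ωT) = 3.726970
x(T) = p + (x₀−p)·cosh(ωT) + (ẋ₀/ω)·sinh(ωT) ⇒ p·(1 − cosh) = x(T) − x₀·cosh − (ẋ₀/ω)·sinh
numerator   = -0.2382 − (0.3364)·3.858796 − (0.3141/4.1522)·3.726970 = -1.818232
denominator = 1 − 3.858796 = -2.858796
p = -1.818232 / -2.858796 = 0.6360

p = 0.6360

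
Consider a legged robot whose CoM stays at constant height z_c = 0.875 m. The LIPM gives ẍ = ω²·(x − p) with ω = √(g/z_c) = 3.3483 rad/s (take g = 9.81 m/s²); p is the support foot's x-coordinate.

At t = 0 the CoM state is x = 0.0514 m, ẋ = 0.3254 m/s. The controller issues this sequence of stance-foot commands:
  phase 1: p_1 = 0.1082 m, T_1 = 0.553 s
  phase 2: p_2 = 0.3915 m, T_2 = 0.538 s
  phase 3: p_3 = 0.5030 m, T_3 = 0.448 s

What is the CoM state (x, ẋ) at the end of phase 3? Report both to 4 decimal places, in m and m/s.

phase 1: p=0.1082, T=0.553, ωT=1.851610, cosh=3.263525, sinh=3.106541; start (x,ẋ)=(0.051400, 0.325400) → end (x,ẋ)=(0.224737, 0.471138)
phase 2: p=0.3915, T=0.538, ωT=1.801385, cosh=3.111552, sinh=2.946482; start (x,ẋ)=(0.224737, 0.471138) → end (x,ẋ)=(0.287206, -0.179265)
phase 3: p=0.5030, T=0.448, ωT=1.500038, cosh=2.352491, sinh=2.129370; start (x,ẋ)=(0.287206, -0.179265) → end (x,ẋ)=(-0.118658, -1.960280)

x = -0.1187, ẋ = -1.9603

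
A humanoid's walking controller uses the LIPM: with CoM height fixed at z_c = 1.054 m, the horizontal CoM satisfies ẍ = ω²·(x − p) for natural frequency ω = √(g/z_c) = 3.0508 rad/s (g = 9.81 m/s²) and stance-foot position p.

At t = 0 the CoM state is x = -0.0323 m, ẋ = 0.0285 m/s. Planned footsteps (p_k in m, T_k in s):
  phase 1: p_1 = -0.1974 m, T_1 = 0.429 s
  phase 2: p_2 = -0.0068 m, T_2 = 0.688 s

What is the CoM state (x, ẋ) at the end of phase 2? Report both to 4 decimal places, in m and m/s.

phase 1: p=-0.1974, T=0.429, ωT=1.308793, cosh=1.985925, sinh=1.715779; start (x,ẋ)=(-0.032300, 0.028500) → end (x,ẋ)=(0.146505, 0.920815)
phase 2: p=-0.0068, T=0.688, ωT=2.098950, cosh=4.140094, sinh=4.017509; start (x,ẋ)=(0.146505, 0.920815) → end (x,ẋ)=(1.840489, 5.691256)

x = 1.8405, ẋ = 5.6913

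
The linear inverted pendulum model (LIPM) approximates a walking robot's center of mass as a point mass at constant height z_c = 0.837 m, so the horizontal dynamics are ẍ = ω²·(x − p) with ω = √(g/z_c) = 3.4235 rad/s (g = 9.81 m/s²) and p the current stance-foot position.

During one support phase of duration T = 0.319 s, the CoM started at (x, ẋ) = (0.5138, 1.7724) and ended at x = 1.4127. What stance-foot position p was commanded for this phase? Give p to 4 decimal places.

p = 0.1882

ωT = 3.4235·0.319 = 1.092097; cosh(ωT) = 1.658014, sinh(ωT) = 1.322502
x(T) = p + (x₀−p)·cosh(ωT) + (ẋ₀/ω)·sinh(ωT) ⇒ p·(1 − cosh) = x(T) − x₀·cosh − (ẋ₀/ω)·sinh
numerator   = 1.4127 − (0.5138)·1.658014 − (1.7724/3.4235)·1.322502 = -0.123868
denominator = 1 − 1.658014 = -0.658014
p = -0.123868 / -0.658014 = 0.1882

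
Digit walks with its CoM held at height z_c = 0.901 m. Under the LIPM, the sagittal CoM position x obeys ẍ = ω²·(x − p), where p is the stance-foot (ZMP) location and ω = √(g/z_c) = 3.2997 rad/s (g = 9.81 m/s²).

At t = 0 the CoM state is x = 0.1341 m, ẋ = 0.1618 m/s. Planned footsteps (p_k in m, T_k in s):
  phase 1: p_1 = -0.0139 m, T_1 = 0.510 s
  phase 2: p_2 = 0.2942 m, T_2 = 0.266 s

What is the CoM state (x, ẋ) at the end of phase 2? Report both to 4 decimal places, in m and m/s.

phase 1: p=-0.0139, T=0.510, ωT=1.682847, cosh=2.783349, sinh=2.597505; start (x,ẋ)=(0.134100, 0.161800) → end (x,ẋ)=(0.525404, 1.718852)
phase 2: p=0.2942, T=0.266, ωT=0.877720, cosh=1.410570, sinh=0.994840; start (x,ẋ)=(0.525404, 1.718852) → end (x,ẋ)=(1.138552, 3.183526)

x = 1.1386, ẋ = 3.1835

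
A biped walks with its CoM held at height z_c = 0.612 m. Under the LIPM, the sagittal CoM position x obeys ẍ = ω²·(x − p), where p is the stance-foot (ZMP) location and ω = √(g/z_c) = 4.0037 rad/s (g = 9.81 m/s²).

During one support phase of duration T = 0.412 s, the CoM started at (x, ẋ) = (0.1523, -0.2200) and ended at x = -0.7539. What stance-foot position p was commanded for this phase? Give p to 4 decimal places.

ωT = 4.0037·0.412 = 1.649524; cosh(ωT) = 2.698323, sinh(ωT) = 2.506181
x(T) = p + (x₀−p)·cosh(ωT) + (ẋ₀/ω)·sinh(ωT) ⇒ p·(1 − cosh) = x(T) − x₀·cosh − (ẋ₀/ω)·sinh
numerator   = -0.7539 − (0.1523)·2.698323 − (-0.2200/4.0037)·2.506181 = -1.027142
denominator = 1 − 2.698323 = -1.698323
p = -1.027142 / -1.698323 = 0.6048

p = 0.6048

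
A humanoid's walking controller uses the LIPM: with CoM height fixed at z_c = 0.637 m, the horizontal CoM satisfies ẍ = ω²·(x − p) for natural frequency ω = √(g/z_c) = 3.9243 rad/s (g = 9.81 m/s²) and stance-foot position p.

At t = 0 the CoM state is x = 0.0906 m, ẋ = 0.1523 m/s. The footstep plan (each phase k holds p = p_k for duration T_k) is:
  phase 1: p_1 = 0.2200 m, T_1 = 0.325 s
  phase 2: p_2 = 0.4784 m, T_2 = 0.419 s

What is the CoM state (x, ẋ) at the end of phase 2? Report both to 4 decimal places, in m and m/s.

x = -1.0596, ẋ = -5.8039

phase 1: p=0.2200, T=0.325, ωT=1.275398, cosh=1.929722, sinh=1.650402; start (x,ẋ)=(0.090600, 0.152300) → end (x,ẋ)=(0.034345, -0.544185)
phase 2: p=0.4784, T=0.419, ωT=1.644282, cosh=2.685220, sinh=2.492069; start (x,ẋ)=(0.034345, -0.544185) → end (x,ẋ)=(-1.059562, -5.803947)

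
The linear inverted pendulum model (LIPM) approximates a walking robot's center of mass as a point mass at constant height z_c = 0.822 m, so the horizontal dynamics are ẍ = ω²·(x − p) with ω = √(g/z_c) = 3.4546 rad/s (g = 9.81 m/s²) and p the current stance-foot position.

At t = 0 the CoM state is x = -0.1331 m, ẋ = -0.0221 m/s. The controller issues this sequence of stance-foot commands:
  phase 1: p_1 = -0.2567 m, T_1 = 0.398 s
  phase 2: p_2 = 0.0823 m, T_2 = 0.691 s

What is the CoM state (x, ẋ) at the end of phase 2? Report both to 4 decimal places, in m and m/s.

x = 0.7457, ẋ = 2.3891

phase 1: p=-0.2567, T=0.398, ωT=1.374931, cosh=2.103830, sinh=1.850973; start (x,ẋ)=(-0.133100, -0.022100) → end (x,ẋ)=(-0.008508, 0.743850)
phase 2: p=0.0823, T=0.691, ωT=2.387129, cosh=5.487048, sinh=5.395154; start (x,ẋ)=(-0.008508, 0.743850) → end (x,ẋ)=(0.745726, 2.389054)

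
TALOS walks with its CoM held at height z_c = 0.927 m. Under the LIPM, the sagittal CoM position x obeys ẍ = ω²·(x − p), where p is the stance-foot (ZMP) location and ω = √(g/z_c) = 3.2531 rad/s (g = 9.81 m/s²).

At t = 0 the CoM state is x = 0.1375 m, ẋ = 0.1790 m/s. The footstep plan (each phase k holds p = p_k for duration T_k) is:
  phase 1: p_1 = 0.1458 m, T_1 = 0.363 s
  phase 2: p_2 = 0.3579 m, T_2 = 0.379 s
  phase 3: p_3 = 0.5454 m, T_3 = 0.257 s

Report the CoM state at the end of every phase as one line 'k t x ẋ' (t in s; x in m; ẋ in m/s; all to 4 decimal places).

phase 1: p=0.1458, T=0.363, ωT=1.180875, cosh=1.782117, sinh=1.475107; start (x,ẋ)=(0.137500, 0.179000) → end (x,ẋ)=(0.212175, 0.279170)
phase 2: p=0.3579, T=0.379, ωT=1.232925, cosh=1.861345, sinh=1.569906; start (x,ẋ)=(0.212175, 0.279170) → end (x,ẋ)=(0.221380, -0.224593)
phase 3: p=0.5454, T=0.257, ωT=0.836047, cosh=1.370324, sinh=0.936904; start (x,ẋ)=(0.221380, -0.224593) → end (x,ẋ)=(0.036704, -1.295326)

1 0.3630 0.2122 0.2792
2 0.7420 0.2214 -0.2246
3 0.9990 0.0367 -1.2953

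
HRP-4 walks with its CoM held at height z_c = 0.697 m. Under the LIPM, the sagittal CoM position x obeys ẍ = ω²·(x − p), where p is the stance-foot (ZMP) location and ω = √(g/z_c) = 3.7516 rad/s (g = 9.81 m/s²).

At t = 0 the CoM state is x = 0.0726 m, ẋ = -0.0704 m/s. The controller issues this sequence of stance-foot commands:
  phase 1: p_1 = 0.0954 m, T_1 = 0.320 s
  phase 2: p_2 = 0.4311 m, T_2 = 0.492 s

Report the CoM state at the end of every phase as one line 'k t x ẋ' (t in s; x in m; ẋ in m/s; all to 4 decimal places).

phase 1: p=0.0954, T=0.320, ωT=1.200512, cosh=1.811429, sinh=1.510389; start (x,ẋ)=(0.072600, -0.070400) → end (x,ẋ)=(0.025756, -0.256718)
phase 2: p=0.4311, T=0.492, ωT=1.845787, cosh=3.245492, sinh=3.087591; start (x,ẋ)=(0.025756, -0.256718) → end (x,ẋ)=(-1.095720, -5.528435)

1 0.3200 0.0258 -0.2567
2 0.8120 -1.0957 -5.5284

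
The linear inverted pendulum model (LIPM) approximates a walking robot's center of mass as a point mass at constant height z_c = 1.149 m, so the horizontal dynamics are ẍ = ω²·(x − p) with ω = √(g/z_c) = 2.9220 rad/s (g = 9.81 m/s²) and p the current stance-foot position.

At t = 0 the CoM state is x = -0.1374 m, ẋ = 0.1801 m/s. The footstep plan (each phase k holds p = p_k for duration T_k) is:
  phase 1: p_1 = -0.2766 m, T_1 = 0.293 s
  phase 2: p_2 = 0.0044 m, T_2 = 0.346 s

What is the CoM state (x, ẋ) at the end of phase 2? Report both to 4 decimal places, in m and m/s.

x = 0.2228, ẋ = 0.9019

phase 1: p=-0.2766, T=0.293, ωT=0.856146, cosh=1.389433, sinh=0.964637; start (x,ẋ)=(-0.137400, 0.180100) → end (x,ẋ)=(-0.023735, 0.642596)
phase 2: p=0.0044, T=0.346, ωT=1.011012, cosh=1.556116, sinh=1.192265; start (x,ẋ)=(-0.023735, 0.642596) → end (x,ẋ)=(0.222818, 0.901938)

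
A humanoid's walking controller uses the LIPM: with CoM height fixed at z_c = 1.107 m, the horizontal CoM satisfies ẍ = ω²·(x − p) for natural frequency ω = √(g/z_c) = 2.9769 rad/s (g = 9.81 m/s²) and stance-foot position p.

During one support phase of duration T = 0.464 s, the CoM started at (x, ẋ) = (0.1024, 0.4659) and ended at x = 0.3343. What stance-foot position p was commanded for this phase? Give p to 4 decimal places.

p = 0.1561

ωT = 2.9769·0.464 = 1.381282; cosh(ωT) = 2.115628, sinh(ωT) = 1.864371
x(T) = p + (x₀−p)·cosh(ωT) + (ẋ₀/ω)·sinh(ωT) ⇒ p·(1 − cosh) = x(T) − x₀·cosh − (ẋ₀/ω)·sinh
numerator   = 0.3343 − (0.1024)·2.115628 − (0.4659/2.9769)·1.864371 = -0.174124
denominator = 1 − 2.115628 = -1.115628
p = -0.174124 / -1.115628 = 0.1561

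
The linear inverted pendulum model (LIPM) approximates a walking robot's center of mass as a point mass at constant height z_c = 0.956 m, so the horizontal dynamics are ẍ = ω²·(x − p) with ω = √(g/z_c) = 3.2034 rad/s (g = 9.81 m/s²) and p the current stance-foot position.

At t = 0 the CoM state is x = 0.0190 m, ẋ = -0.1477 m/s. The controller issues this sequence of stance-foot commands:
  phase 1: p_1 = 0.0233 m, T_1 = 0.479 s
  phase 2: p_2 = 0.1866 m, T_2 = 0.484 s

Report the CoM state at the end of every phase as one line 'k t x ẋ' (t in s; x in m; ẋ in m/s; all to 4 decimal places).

1 0.4790 -0.0891 -0.3889
2 0.9630 -0.7657 -2.9457

phase 1: p=0.0233, T=0.479, ωT=1.534429, cosh=2.427127, sinh=2.211548; start (x,ẋ)=(0.019000, -0.147700) → end (x,ẋ)=(-0.089105, -0.388950)
phase 2: p=0.1866, T=0.484, ωT=1.550446, cosh=2.462862, sinh=2.250708; start (x,ẋ)=(-0.089105, -0.388950) → end (x,ẋ)=(-0.765700, -2.945741)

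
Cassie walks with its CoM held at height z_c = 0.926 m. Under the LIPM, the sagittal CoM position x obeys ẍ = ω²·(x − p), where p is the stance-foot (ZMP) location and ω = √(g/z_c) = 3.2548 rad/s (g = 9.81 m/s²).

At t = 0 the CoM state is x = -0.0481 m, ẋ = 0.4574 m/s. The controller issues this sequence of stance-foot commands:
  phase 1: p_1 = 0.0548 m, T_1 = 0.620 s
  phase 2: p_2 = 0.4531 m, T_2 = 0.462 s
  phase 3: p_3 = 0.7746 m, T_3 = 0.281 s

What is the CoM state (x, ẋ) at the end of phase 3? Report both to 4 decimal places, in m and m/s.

x = -0.3569, ẋ = -3.1385

phase 1: p=0.0548, T=0.620, ωT=2.017976, cosh=3.828004, sinh=3.695079; start (x,ẋ)=(-0.048100, 0.457400) → end (x,ẋ)=(0.180171, 0.513377)
phase 2: p=0.4531, T=0.462, ωT=1.503718, cosh=2.360342, sinh=2.138040; start (x,ẋ)=(0.180171, 0.513377) → end (x,ẋ)=(0.146126, -0.687536)
phase 3: p=0.7746, T=0.281, ωT=0.914599, cosh=1.448226, sinh=1.047548; start (x,ẋ)=(0.146126, -0.687536) → end (x,ẋ)=(-0.356854, -3.138527)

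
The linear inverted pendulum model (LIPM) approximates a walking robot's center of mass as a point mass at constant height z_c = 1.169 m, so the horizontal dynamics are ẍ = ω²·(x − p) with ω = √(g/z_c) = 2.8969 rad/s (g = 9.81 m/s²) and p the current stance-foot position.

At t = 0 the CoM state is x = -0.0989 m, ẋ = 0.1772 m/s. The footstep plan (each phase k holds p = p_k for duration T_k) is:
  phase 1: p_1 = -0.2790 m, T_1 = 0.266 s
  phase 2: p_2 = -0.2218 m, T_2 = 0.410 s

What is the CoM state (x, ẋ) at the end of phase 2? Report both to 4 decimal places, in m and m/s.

phase 1: p=-0.2790, T=0.266, ωT=0.770575, cosh=1.311878, sinh=0.849131; start (x,ẋ)=(-0.098900, 0.177200) → end (x,ẋ)=(0.009210, 0.675483)
phase 2: p=-0.2218, T=0.410, ωT=1.187729, cosh=1.792269, sinh=1.487356; start (x,ẋ)=(0.009210, 0.675483) → end (x,ẋ)=(0.539045, 2.206004)

x = 0.5390, ẋ = 2.2060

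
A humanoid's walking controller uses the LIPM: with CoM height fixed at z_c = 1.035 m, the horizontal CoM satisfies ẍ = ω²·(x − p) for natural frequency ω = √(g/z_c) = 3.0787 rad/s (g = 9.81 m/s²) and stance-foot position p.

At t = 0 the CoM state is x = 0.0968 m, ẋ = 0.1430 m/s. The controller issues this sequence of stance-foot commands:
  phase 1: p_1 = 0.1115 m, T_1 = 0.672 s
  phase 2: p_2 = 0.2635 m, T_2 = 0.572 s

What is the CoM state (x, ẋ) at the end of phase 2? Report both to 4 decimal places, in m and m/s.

phase 1: p=0.1115, T=0.672, ωT=2.068886, cosh=4.021165, sinh=3.894838; start (x,ẋ)=(0.096800, 0.143000) → end (x,ẋ)=(0.233297, 0.398758)
phase 2: p=0.2635, T=0.572, ωT=1.761016, cosh=2.995109, sinh=2.823239; start (x,ẋ)=(0.233297, 0.398758) → end (x,ẋ)=(0.538709, 0.931803)

x = 0.5387, ẋ = 0.9318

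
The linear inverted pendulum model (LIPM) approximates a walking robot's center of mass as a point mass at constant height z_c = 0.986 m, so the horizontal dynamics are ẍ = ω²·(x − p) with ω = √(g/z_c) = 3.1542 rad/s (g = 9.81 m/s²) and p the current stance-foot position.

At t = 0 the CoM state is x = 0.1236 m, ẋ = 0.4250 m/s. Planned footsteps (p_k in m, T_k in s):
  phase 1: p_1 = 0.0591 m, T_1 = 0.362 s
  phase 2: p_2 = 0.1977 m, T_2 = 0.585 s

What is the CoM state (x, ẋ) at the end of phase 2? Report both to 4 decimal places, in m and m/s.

x = 1.7215, ẋ = 4.8866

phase 1: p=0.0591, T=0.362, ωT=1.141820, cosh=1.725851, sinh=1.406614; start (x,ẋ)=(0.123600, 0.425000) → end (x,ẋ)=(0.359946, 1.019657)
phase 2: p=0.1977, T=0.585, ωT=1.845207, cosh=3.243701, sinh=3.085709; start (x,ẋ)=(0.359946, 1.019657) → end (x,ẋ)=(1.721493, 4.886592)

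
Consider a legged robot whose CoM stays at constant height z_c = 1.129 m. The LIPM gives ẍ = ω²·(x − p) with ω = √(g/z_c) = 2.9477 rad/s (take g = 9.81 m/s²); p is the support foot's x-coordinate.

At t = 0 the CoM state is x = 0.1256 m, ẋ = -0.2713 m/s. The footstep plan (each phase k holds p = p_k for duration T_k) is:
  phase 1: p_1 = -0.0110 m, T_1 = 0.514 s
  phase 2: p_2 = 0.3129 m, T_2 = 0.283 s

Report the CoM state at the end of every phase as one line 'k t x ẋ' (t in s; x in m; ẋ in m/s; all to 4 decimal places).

phase 1: p=-0.0110, T=0.514, ωT=1.515118, cosh=2.384870, sinh=2.165087; start (x,ẋ)=(0.125600, -0.271300) → end (x,ẋ)=(0.115503, 0.224770)
phase 2: p=0.3129, T=0.283, ωT=0.834199, cosh=1.368595, sinh=0.934373; start (x,ẋ)=(0.115503, 0.224770) → end (x,ẋ)=(0.113992, -0.236062)

1 0.5140 0.1155 0.2248
2 0.7970 0.1140 -0.2361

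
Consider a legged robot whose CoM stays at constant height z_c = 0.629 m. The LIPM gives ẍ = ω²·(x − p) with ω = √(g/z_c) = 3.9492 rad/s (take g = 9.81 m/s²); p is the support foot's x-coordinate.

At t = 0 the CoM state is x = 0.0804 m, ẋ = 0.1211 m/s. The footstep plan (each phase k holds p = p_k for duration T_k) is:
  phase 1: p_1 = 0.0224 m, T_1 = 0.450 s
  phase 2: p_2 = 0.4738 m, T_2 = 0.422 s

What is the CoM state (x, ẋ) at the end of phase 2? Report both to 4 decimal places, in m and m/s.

phase 1: p=0.0224, T=0.450, ωT=1.777140, cosh=3.041021, sinh=2.871900; start (x,ẋ)=(0.080400, 0.121100) → end (x,ẋ)=(0.286844, 1.026087)
phase 2: p=0.4738, T=0.422, ωT=1.666562, cosh=2.741417, sinh=2.552521; start (x,ẋ)=(0.286844, 1.026087) → end (x,ẋ)=(0.624477, 0.928341)

x = 0.6245, ẋ = 0.9283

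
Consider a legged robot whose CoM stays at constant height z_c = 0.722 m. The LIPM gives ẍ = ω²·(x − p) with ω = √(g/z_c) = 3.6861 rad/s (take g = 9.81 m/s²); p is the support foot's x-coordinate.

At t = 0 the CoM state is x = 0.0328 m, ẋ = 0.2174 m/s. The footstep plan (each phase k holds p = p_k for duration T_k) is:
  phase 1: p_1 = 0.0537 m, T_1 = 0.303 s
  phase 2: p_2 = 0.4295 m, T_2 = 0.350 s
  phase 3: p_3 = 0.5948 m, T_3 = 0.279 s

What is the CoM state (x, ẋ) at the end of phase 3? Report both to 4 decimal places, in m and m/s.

x = -1.0039, ẋ = -5.5291

phase 1: p=0.0537, T=0.303, ωT=1.116888, cosh=1.691314, sinh=1.364018; start (x,ẋ)=(0.032800, 0.217400) → end (x,ẋ)=(0.098799, 0.262609)
phase 2: p=0.4295, T=0.350, ωT=1.290135, cosh=1.954255, sinh=1.679022; start (x,ẋ)=(0.098799, 0.262609) → end (x,ẋ)=(-0.097156, -1.533518)
phase 3: p=0.5948, T=0.279, ωT=1.028422, cosh=1.577110, sinh=1.219539; start (x,ẋ)=(-0.097156, -1.533518) → end (x,ẋ)=(-1.003852, -5.529105)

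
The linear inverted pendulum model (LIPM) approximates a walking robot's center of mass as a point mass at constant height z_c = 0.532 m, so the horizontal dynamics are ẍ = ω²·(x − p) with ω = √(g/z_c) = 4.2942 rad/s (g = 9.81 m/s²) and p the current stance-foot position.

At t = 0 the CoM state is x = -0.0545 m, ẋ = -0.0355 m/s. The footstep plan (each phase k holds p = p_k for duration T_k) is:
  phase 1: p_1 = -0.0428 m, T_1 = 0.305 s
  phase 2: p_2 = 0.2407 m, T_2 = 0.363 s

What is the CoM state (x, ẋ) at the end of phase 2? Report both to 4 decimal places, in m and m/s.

phase 1: p=-0.0428, T=0.305, ωT=1.309731, cosh=1.987535, sinh=1.717642; start (x,ẋ)=(-0.054500, -0.035500) → end (x,ẋ)=(-0.080254, -0.156856)
phase 2: p=0.2407, T=0.363, ωT=1.558795, cosh=2.481739, sinh=2.271349; start (x,ẋ)=(-0.080254, -0.156856) → end (x,ẋ)=(-0.638790, -3.519739)

x = -0.6388, ẋ = -3.5197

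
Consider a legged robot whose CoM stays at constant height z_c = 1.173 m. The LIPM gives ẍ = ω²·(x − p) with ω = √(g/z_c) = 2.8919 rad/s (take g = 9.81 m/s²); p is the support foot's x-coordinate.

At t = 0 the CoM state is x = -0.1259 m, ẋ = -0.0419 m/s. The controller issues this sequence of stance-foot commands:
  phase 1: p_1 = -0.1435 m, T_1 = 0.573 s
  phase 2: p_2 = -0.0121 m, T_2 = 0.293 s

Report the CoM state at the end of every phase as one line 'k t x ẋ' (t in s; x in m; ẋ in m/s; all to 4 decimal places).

phase 1: p=-0.1435, T=0.573, ωT=1.657059, cosh=2.717282, sinh=2.526583; start (x,ẋ)=(-0.125900, -0.041900) → end (x,ẋ)=(-0.132283, 0.014742)
phase 2: p=-0.0121, T=0.293, ωT=0.847327, cosh=1.380980, sinh=0.952421; start (x,ẋ)=(-0.132283, 0.014742) → end (x,ẋ)=(-0.173215, -0.310661)

1 0.5730 -0.1323 0.0147
2 0.8660 -0.1732 -0.3107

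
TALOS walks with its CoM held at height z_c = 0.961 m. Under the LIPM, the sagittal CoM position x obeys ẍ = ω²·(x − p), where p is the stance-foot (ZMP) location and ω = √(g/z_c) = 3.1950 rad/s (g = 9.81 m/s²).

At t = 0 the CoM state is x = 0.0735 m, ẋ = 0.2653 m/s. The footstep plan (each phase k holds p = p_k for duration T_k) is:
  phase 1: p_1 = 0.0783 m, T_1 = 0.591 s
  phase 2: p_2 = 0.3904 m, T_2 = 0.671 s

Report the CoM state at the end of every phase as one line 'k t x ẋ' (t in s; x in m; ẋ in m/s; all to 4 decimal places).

phase 1: p=0.0783, T=0.591, ωT=1.888245, cosh=3.379550, sinh=3.228212; start (x,ẋ)=(0.073500, 0.265300) → end (x,ẋ)=(0.330136, 0.847087)
phase 2: p=0.3904, T=0.671, ωT=2.143845, cosh=4.324692, sinh=4.207489; start (x,ẋ)=(0.330136, 0.847087) → end (x,ẋ)=(1.245303, 2.853264)

1 0.5910 0.3301 0.8471
2 1.2620 1.2453 2.8533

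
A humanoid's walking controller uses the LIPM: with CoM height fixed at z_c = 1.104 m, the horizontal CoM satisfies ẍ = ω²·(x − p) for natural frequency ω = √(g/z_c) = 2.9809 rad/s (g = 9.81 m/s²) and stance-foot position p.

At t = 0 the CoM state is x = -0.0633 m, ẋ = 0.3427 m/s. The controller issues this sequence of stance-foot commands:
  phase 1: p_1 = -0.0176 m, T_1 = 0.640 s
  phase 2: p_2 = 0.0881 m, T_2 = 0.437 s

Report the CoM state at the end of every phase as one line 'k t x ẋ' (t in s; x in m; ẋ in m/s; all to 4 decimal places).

phase 1: p=-0.0176, T=0.640, ωT=1.907776, cosh=3.443248, sinh=3.294838; start (x,ẋ)=(-0.063300, 0.342700) → end (x,ẋ)=(0.203836, 0.731155)
phase 2: p=0.0881, T=0.437, ωT=1.302653, cosh=1.975427, sinh=1.703618; start (x,ẋ)=(0.203836, 0.731155) → end (x,ẋ)=(0.734590, 2.032085)

1 0.6400 0.2038 0.7312
2 1.0770 0.7346 2.0321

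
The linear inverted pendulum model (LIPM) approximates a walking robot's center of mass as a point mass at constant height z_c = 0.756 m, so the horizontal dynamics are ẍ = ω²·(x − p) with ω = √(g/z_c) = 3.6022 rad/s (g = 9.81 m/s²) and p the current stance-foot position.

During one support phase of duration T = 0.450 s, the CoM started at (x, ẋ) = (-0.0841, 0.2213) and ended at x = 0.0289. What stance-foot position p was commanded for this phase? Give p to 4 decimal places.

p = -0.0618

ωT = 3.6022·0.450 = 1.620990; cosh(ωT) = 2.627899, sinh(ωT) = 2.430196
x(T) = p + (x₀−p)·cosh(ωT) + (ẋ₀/ω)·sinh(ωT) ⇒ p·(1 − cosh) = x(T) − x₀·cosh − (ẋ₀/ω)·sinh
numerator   = 0.0289 − (-0.0841)·2.627899 − (0.2213/3.6022)·2.430196 = 0.100608
denominator = 1 − 2.627899 = -1.627899
p = 0.100608 / -1.627899 = -0.0618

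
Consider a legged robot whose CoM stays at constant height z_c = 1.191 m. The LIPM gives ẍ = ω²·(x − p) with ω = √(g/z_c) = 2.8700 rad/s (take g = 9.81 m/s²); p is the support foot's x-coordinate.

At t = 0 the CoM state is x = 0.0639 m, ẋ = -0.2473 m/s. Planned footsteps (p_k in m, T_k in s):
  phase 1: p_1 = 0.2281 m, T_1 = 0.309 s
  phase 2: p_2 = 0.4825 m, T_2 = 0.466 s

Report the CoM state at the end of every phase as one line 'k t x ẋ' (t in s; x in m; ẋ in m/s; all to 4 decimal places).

1 0.3090 -0.0918 -0.8260
2 0.7750 -1.1972 -4.6047

phase 1: p=0.2281, T=0.309, ωT=0.886830, cosh=1.419691, sinh=1.007731; start (x,ẋ)=(0.063900, -0.247300) → end (x,ẋ)=(-0.091847, -0.825987)
phase 2: p=0.4825, T=0.466, ωT=1.337420, cosh=2.035863, sinh=1.773340; start (x,ẋ)=(-0.091847, -0.825987) → end (x,ẋ)=(-1.197159, -4.604726)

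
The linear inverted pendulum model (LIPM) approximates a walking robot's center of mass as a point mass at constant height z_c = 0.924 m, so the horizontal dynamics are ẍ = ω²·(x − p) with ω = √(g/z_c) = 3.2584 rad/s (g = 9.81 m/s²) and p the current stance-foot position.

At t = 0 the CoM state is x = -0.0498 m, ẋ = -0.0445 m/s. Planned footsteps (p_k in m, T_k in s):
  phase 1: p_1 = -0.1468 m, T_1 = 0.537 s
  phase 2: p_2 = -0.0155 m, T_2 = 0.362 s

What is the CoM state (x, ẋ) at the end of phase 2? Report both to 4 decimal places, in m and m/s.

phase 1: p=-0.1468, T=0.537, ωT=1.749761, cosh=2.963521, sinh=2.789705; start (x,ẋ)=(-0.049800, -0.044500) → end (x,ẋ)=(0.102562, 0.749851)
phase 2: p=-0.0155, T=0.362, ωT=1.179541, cosh=1.780150, sinh=1.472730; start (x,ẋ)=(0.102562, 0.749851) → end (x,ẋ)=(0.533586, 1.901399)

x = 0.5336, ẋ = 1.9014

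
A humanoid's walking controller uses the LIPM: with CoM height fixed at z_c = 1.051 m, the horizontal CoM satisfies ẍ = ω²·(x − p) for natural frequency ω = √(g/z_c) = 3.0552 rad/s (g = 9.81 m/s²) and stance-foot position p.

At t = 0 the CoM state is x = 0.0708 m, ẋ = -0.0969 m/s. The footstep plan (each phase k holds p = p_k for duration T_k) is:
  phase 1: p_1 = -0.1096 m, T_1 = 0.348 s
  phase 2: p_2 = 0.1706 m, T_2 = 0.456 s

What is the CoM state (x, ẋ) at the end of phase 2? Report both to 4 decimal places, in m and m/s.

phase 1: p=-0.1096, T=0.348, ωT=1.063210, cosh=1.620498, sinh=1.275152; start (x,ẋ)=(0.070800, -0.096900) → end (x,ẋ)=(0.142295, 0.545784)
phase 2: p=0.1706, T=0.456, ωT=1.393171, cosh=2.137944, sinh=1.889658; start (x,ẋ)=(0.142295, 0.545784) → end (x,ẋ)=(0.447655, 1.003441)

x = 0.4477, ẋ = 1.0034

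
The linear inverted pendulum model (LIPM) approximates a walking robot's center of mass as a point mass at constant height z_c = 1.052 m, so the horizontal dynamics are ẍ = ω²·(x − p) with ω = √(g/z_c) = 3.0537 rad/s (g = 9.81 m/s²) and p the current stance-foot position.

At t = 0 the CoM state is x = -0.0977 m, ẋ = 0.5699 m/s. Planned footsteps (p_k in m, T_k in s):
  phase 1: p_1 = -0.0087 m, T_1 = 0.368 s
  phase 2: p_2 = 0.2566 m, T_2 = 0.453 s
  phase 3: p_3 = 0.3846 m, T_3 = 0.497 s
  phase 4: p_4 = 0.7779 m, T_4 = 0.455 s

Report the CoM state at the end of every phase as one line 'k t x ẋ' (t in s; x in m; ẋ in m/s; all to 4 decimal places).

1 0.3680 0.0967 0.5954
2 0.8210 0.2820 0.3492
3 1.3180 0.3876 0.1544
4 1.7730 0.0413 -1.9139

phase 1: p=-0.0087, T=0.368, ωT=1.123762, cosh=1.700730, sinh=1.375675; start (x,ẋ)=(-0.097700, 0.569900) → end (x,ẋ)=(0.096672, 0.595366)
phase 2: p=0.2566, T=0.453, ωT=1.383326, cosh=2.119444, sinh=1.868701; start (x,ẋ)=(0.096672, 0.595366) → end (x,ẋ)=(0.281973, 0.349222)
phase 3: p=0.3846, T=0.497, ωT=1.517689, cosh=2.390444, sinh=2.171226; start (x,ẋ)=(0.281973, 0.349222) → end (x,ẋ)=(0.387579, 0.154353)
phase 4: p=0.7779, T=0.455, ωT=1.389433, cosh=2.130896, sinh=1.881680; start (x,ẋ)=(0.387579, 0.154353) → end (x,ẋ)=(0.041278, -1.913908)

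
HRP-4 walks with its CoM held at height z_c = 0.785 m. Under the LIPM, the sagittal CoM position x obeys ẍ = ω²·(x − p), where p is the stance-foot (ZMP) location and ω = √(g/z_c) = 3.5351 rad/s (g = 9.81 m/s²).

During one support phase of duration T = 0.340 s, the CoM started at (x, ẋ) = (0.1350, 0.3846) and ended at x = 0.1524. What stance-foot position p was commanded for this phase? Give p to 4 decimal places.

p = 0.3159

ωT = 3.5351·0.340 = 1.201934; cosh(ωT) = 1.813578, sinh(ωT) = 1.512966
x(T) = p + (x₀−p)·cosh(ωT) + (ẋ₀/ω)·sinh(ωT) ⇒ p·(1 − cosh) = x(T) − x₀·cosh − (ẋ₀/ω)·sinh
numerator   = 0.1524 − (0.1350)·1.813578 − (0.3846/3.5351)·1.512966 = -0.257036
denominator = 1 − 1.813578 = -0.813578
p = -0.257036 / -0.813578 = 0.3159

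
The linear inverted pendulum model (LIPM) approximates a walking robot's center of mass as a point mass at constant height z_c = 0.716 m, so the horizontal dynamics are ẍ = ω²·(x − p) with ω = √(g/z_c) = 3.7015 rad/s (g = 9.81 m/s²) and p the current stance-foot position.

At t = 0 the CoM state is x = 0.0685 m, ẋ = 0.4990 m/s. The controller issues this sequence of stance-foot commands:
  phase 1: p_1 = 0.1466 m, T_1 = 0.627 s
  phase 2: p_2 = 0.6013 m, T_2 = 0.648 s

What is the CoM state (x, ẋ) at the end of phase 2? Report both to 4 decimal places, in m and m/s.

phase 1: p=0.1466, T=0.627, ωT=2.320841, cosh=5.141211, sinh=5.043020; start (x,ẋ)=(0.068500, 0.499000) → end (x,ẋ)=(0.424922, 1.107592)
phase 2: p=0.6013, T=0.648, ωT=2.398572, cosh=5.549147, sinh=5.458299; start (x,ẋ)=(0.424922, 1.107592) → end (x,ẋ)=(1.255828, 2.582668)

x = 1.2558, ẋ = 2.5827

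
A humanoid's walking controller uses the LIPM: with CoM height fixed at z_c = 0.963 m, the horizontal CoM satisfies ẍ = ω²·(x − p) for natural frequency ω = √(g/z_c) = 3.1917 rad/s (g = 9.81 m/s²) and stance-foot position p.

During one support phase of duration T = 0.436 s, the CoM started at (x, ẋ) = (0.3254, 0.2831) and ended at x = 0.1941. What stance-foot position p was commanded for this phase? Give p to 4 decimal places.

ωT = 3.1917·0.436 = 1.391581; cosh(ωT) = 2.134943, sinh(ωT) = 1.886261
x(T) = p + (x₀−p)·cosh(ωT) + (ẋ₀/ω)·sinh(ωT) ⇒ p·(1 − cosh) = x(T) − x₀·cosh − (ẋ₀/ω)·sinh
numerator   = 0.1941 − (0.3254)·2.134943 − (0.2831/3.1917)·1.886261 = -0.667919
denominator = 1 − 2.134943 = -1.134943
p = -0.667919 / -1.134943 = 0.5885

p = 0.5885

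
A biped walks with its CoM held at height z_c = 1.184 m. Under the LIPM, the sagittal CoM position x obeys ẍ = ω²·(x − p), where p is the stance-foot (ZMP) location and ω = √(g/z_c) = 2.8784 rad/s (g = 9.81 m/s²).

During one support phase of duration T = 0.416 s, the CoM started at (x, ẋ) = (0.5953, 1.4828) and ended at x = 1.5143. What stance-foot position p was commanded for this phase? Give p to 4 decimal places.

ωT = 2.8784·0.416 = 1.197414; cosh(ωT) = 1.806759, sinh(ωT) = 1.504785
x(T) = p + (x₀−p)·cosh(ωT) + (ẋ₀/ω)·sinh(ωT) ⇒ p·(1 − cosh) = x(T) − x₀·cosh − (ẋ₀/ω)·sinh
numerator   = 1.5143 − (0.5953)·1.806759 − (1.4828/2.8784)·1.504785 = -0.336449
denominator = 1 − 1.806759 = -0.806759
p = -0.336449 / -0.806759 = 0.4170

p = 0.4170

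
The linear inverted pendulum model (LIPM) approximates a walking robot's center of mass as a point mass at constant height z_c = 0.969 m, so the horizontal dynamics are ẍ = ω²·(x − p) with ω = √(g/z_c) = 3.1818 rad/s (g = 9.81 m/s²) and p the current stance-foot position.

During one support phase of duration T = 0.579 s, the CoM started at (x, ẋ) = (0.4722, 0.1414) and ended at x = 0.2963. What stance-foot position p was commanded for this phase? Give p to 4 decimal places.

ωT = 3.1818·0.579 = 1.842262; cosh(ωT) = 3.234628, sinh(ωT) = 3.076170
x(T) = p + (x₀−p)·cosh(ωT) + (ẋ₀/ω)·sinh(ωT) ⇒ p·(1 − cosh) = x(T) − x₀·cosh − (ẋ₀/ω)·sinh
numerator   = 0.2963 − (0.4722)·3.234628 − (0.1414/3.1818)·3.076170 = -1.367797
denominator = 1 − 3.234628 = -2.234628
p = -1.367797 / -2.234628 = 0.6121

p = 0.6121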